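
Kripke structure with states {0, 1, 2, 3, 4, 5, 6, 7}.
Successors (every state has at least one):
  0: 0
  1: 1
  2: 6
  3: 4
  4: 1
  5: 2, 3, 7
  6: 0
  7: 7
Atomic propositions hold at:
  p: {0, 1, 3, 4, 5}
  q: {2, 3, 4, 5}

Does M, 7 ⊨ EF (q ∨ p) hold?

No

Sat(q ∨ p) = {0, 1, 2, 3, 4, 5}
EF (q ∨ p): least fixpoint, start Z0 = {0, 1, 2, 3, 4, 5}, add states with some successor in Z. Z1 = {0, 1, 2, 3, 4, 5, 6}; fixed.
Sat(EF (q ∨ p)) = {0, 1, 2, 3, 4, 5, 6}
7 ∉ Sat(EF (q ∨ p)) = {0, 1, 2, 3, 4, 5, 6}, so the formula does not hold at 7.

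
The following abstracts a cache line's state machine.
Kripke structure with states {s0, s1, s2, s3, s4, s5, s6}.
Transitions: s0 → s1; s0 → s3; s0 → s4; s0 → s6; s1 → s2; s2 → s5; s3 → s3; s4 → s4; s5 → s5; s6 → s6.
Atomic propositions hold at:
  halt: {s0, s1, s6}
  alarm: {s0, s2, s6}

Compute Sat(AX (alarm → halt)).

Sat(alarm → halt) = {s0, s1, s3, s4, s5, s6}
Sat(AX (alarm → halt)) = {s : every successor in {s0, s1, s3, s4, s5, s6}} = {s0, s2, s3, s4, s5, s6}

{s0, s2, s3, s4, s5, s6}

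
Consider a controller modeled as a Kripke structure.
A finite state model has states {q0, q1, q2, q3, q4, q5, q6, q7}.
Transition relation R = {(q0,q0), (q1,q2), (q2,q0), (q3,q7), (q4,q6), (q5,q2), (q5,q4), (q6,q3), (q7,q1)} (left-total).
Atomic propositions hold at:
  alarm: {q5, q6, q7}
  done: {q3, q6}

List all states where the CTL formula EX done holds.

Sat(EX done) = {s : some successor in {q3, q6}} = {q4, q6}

{q4, q6}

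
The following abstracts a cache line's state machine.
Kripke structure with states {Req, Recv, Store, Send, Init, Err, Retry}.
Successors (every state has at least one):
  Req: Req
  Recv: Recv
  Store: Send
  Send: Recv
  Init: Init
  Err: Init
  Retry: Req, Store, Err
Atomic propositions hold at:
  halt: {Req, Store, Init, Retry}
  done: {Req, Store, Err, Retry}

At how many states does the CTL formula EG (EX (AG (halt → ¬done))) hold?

6

Sat(¬done) = {Recv, Send, Init}
Sat(halt → ¬done) = {Recv, Send, Init, Err}
AG (halt → ¬done): greatest fixpoint, start Z0 = {Recv, Send, Init, Err}, keep only states in Sat with every successor in Z. Already a fixed point.
Sat(AG (halt → ¬done)) = {Recv, Send, Init, Err}
Sat(EX (AG (halt → ¬done))) = {s : some successor in {Recv, Send, Init, Err}} = {Recv, Store, Send, Init, Err, Retry}
EG (EX (AG (halt → ¬done))): greatest fixpoint, start Z0 = {Recv, Store, Send, Init, Err, Retry}, keep only states in Sat with some successor in Z. Already a fixed point.
Sat(EG (EX (AG (halt → ¬done)))) = {Recv, Store, Send, Init, Err, Retry}
|Sat(EG (EX (AG (halt → ¬done))))| = |{Recv, Store, Send, Init, Err, Retry}| = 6.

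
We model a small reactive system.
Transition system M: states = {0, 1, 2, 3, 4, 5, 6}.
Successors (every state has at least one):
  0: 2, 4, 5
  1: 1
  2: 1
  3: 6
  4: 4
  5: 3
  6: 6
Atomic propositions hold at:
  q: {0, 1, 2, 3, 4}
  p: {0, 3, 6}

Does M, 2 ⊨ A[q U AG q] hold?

AG q: greatest fixpoint, start Z0 = {0, 1, 2, 3, 4}, keep only states in Sat with every successor in Z. Z1 = {1, 2, 4}; fixed.
Sat(AG q) = {1, 2, 4}
A[q U AG q]: least fixpoint, start Z0 = Sat(AG q) = {1, 2, 4}, add states in Sat(q) with every successor in Z. Already a fixed point.
Sat(A[q U AG q]) = {1, 2, 4}
2 ∈ Sat(A[q U AG q]) = {1, 2, 4}, so the formula holds at 2.

Yes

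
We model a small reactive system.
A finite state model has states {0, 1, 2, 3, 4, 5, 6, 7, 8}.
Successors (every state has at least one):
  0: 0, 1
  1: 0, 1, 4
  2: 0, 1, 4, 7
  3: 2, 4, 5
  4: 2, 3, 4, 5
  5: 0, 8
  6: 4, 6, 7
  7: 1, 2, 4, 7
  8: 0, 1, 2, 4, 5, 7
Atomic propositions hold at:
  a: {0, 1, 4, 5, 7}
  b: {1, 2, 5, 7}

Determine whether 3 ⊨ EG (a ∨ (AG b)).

AG b: greatest fixpoint, start Z0 = {1, 2, 5, 7}, keep only states in Sat with every successor in Z. Z1 = ∅; fixed.
Sat(AG b) = ∅
Sat(a ∨ (AG b)) = {0, 1, 4, 5, 7}
EG (a ∨ (AG b)): greatest fixpoint, start Z0 = {0, 1, 4, 5, 7}, keep only states in Sat with some successor in Z. Already a fixed point.
Sat(EG (a ∨ (AG b))) = {0, 1, 4, 5, 7}
3 ∉ Sat(EG (a ∨ (AG b))) = {0, 1, 4, 5, 7}, so the formula does not hold at 3.

No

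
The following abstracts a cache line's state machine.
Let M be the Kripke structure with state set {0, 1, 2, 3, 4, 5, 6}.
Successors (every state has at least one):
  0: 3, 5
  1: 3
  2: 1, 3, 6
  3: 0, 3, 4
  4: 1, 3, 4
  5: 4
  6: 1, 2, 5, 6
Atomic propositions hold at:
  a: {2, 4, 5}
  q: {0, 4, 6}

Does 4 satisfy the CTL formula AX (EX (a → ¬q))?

Yes

Sat(¬q) = {1, 2, 3, 5}
Sat(a → ¬q) = {0, 1, 2, 3, 5, 6}
Sat(EX (a → ¬q)) = {s : some successor in {0, 1, 2, 3, 5, 6}} = {0, 1, 2, 3, 4, 6}
Sat(AX (EX (a → ¬q))) = {s : every successor in {0, 1, 2, 3, 4, 6}} = {1, 2, 3, 4, 5}
4 ∈ Sat(AX (EX (a → ¬q))) = {1, 2, 3, 4, 5}, so the formula holds at 4.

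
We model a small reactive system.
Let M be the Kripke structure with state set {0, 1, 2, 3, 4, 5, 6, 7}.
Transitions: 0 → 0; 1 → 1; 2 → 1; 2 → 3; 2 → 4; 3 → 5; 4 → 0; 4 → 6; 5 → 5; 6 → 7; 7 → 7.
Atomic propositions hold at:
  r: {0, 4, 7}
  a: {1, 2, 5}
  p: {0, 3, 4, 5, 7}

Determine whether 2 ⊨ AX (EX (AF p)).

No

AF p: least fixpoint, start Z0 = {0, 3, 4, 5, 7}, add states with every successor in Z. Z1 = {0, 3, 4, 5, 6, 7}; fixed.
Sat(AF p) = {0, 3, 4, 5, 6, 7}
Sat(EX (AF p)) = {s : some successor in {0, 3, 4, 5, 6, 7}} = {0, 2, 3, 4, 5, 6, 7}
Sat(AX (EX (AF p))) = {s : every successor in {0, 2, 3, 4, 5, 6, 7}} = {0, 3, 4, 5, 6, 7}
2 ∉ Sat(AX (EX (AF p))) = {0, 3, 4, 5, 6, 7}, so the formula does not hold at 2.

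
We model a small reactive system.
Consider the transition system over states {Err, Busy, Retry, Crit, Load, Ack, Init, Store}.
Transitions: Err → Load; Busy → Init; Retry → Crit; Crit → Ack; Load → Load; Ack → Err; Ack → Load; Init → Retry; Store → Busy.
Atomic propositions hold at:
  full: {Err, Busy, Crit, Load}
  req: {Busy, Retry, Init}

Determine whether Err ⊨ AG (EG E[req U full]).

Yes

E[req U full]: least fixpoint, start Z0 = Sat(full) = {Err, Busy, Crit, Load}, add states in Sat(req) with some successor in Z. Z1 = {Err, Busy, Retry, Crit, Load}; Z2 = {Err, Busy, Retry, Crit, Load, Init}; fixed.
Sat(E[req U full]) = {Err, Busy, Retry, Crit, Load, Init}
EG E[req U full]: greatest fixpoint, start Z0 = {Err, Busy, Retry, Crit, Load, Init}, keep only states in Sat with some successor in Z. Z1 = {Err, Busy, Retry, Load, Init}; Z2 = {Err, Busy, Load, Init}; Z3 = {Err, Busy, Load}; Z4 = {Err, Load}; fixed.
Sat(EG E[req U full]) = {Err, Load}
AG (EG E[req U full]): greatest fixpoint, start Z0 = {Err, Load}, keep only states in Sat with every successor in Z. Already a fixed point.
Sat(AG (EG E[req U full])) = {Err, Load}
Err ∈ Sat(AG (EG E[req U full])) = {Err, Load}, so the formula holds at Err.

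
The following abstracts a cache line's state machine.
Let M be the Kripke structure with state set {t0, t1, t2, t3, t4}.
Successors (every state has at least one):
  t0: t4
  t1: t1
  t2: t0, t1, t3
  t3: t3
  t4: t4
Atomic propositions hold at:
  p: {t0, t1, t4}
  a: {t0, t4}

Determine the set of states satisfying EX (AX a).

Sat(AX a) = {s : every successor in {t0, t4}} = {t0, t4}
Sat(EX (AX a)) = {s : some successor in {t0, t4}} = {t0, t2, t4}

{t0, t2, t4}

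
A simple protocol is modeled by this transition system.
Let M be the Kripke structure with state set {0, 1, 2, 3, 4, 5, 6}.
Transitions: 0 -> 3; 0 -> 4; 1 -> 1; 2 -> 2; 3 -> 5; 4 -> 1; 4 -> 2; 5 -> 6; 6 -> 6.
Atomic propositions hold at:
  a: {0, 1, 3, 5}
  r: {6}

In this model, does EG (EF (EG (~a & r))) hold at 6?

Sat(~a) = {2, 4, 6}
Sat(~a & r) = {6}
EG (~a & r): greatest fixpoint, start Z0 = {6}, keep only states in Sat with some successor in Z. Already a fixed point.
Sat(EG (~a & r)) = {6}
EF (EG (~a & r)): least fixpoint, start Z0 = {6}, add states with some successor in Z. Z1 = {5, 6}; Z2 = {3, 5, 6}; Z3 = {0, 3, 5, 6}; fixed.
Sat(EF (EG (~a & r))) = {0, 3, 5, 6}
EG (EF (EG (~a & r))): greatest fixpoint, start Z0 = {0, 3, 5, 6}, keep only states in Sat with some successor in Z. Already a fixed point.
Sat(EG (EF (EG (~a & r)))) = {0, 3, 5, 6}
6 ∈ Sat(EG (EF (EG (~a & r)))) = {0, 3, 5, 6}, so the formula holds at 6.

Yes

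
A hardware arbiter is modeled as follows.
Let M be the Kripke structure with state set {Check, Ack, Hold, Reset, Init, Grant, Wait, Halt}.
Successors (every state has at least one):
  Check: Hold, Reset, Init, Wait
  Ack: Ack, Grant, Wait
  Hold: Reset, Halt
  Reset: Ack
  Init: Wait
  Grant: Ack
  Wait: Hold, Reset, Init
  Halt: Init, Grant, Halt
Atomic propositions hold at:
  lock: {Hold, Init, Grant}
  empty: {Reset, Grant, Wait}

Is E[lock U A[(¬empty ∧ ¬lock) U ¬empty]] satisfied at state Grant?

Yes

Sat(¬empty) = {Check, Ack, Hold, Init, Halt}
Sat(¬lock) = {Check, Ack, Reset, Wait, Halt}
Sat(¬empty ∧ ¬lock) = {Check, Ack, Halt}
A[(¬empty ∧ ¬lock) U ¬empty]: least fixpoint, start Z0 = Sat(¬empty) = {Check, Ack, Hold, Init, Halt}, add states in Sat(¬empty ∧ ¬lock) with every successor in Z. Already a fixed point.
Sat(A[(¬empty ∧ ¬lock) U ¬empty]) = {Check, Ack, Hold, Init, Halt}
E[lock U A[(¬empty ∧ ¬lock) U ¬empty]]: least fixpoint, start Z0 = Sat(A[(¬empty ∧ ¬lock) U ¬empty]) = {Check, Ack, Hold, Init, Halt}, add states in Sat(lock) with some successor in Z. Z1 = {Check, Ack, Hold, Init, Grant, Halt}; fixed.
Sat(E[lock U A[(¬empty ∧ ¬lock) U ¬empty]]) = {Check, Ack, Hold, Init, Grant, Halt}
Grant ∈ Sat(E[lock U A[(¬empty ∧ ¬lock) U ¬empty]]) = {Check, Ack, Hold, Init, Grant, Halt}, so the formula holds at Grant.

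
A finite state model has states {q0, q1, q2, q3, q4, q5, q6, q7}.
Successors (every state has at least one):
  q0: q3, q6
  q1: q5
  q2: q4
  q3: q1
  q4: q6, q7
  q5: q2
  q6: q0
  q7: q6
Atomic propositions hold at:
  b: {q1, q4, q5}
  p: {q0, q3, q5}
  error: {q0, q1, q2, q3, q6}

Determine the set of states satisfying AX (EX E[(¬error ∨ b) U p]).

{q0, q3, q6, q7}

Sat(¬error) = {q4, q5, q7}
Sat(¬error ∨ b) = {q1, q4, q5, q7}
E[(¬error ∨ b) U p]: least fixpoint, start Z0 = Sat(p) = {q0, q3, q5}, add states in Sat(¬error ∨ b) with some successor in Z. Z1 = {q0, q1, q3, q5}; fixed.
Sat(E[(¬error ∨ b) U p]) = {q0, q1, q3, q5}
Sat(EX E[(¬error ∨ b) U p]) = {s : some successor in {q0, q1, q3, q5}} = {q0, q1, q3, q6}
Sat(AX (EX E[(¬error ∨ b) U p])) = {s : every successor in {q0, q1, q3, q6}} = {q0, q3, q6, q7}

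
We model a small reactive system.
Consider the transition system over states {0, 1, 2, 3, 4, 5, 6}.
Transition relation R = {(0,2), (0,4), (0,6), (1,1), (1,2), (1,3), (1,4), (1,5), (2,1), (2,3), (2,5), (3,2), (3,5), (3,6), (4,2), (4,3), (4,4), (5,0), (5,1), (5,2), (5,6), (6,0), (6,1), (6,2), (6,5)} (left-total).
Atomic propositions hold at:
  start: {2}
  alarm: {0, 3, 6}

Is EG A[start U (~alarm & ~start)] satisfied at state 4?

Yes

Sat(~alarm) = {1, 2, 4, 5}
Sat(~start) = {0, 1, 3, 4, 5, 6}
Sat(~alarm & ~start) = {1, 4, 5}
A[start U (~alarm & ~start)]: least fixpoint, start Z0 = Sat((~alarm & ~start)) = {1, 4, 5}, add states in Sat(start) with every successor in Z. Already a fixed point.
Sat(A[start U (~alarm & ~start)]) = {1, 4, 5}
EG A[start U (~alarm & ~start)]: greatest fixpoint, start Z0 = {1, 4, 5}, keep only states in Sat with some successor in Z. Already a fixed point.
Sat(EG A[start U (~alarm & ~start)]) = {1, 4, 5}
4 ∈ Sat(EG A[start U (~alarm & ~start)]) = {1, 4, 5}, so the formula holds at 4.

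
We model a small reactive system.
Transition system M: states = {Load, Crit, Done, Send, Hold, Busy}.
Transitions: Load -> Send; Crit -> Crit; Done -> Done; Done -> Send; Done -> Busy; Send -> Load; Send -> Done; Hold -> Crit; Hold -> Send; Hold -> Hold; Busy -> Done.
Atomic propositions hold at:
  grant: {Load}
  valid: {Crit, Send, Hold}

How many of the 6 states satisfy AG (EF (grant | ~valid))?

Sat(~valid) = {Load, Done, Busy}
Sat(grant | ~valid) = {Load, Done, Busy}
EF (grant | ~valid): least fixpoint, start Z0 = {Load, Done, Busy}, add states with some successor in Z. Z1 = {Load, Done, Send, Busy}; Z2 = {Load, Done, Send, Hold, Busy}; fixed.
Sat(EF (grant | ~valid)) = {Load, Done, Send, Hold, Busy}
AG (EF (grant | ~valid)): greatest fixpoint, start Z0 = {Load, Done, Send, Hold, Busy}, keep only states in Sat with every successor in Z. Z1 = {Load, Done, Send, Busy}; fixed.
Sat(AG (EF (grant | ~valid))) = {Load, Done, Send, Busy}
|Sat(AG (EF (grant | ~valid)))| = |{Load, Done, Send, Busy}| = 4.

4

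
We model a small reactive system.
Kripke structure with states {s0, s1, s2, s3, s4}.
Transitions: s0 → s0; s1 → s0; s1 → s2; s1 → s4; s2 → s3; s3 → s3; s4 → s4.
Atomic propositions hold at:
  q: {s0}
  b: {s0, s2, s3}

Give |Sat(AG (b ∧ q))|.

1

Sat(b ∧ q) = {s0}
AG (b ∧ q): greatest fixpoint, start Z0 = {s0}, keep only states in Sat with every successor in Z. Already a fixed point.
Sat(AG (b ∧ q)) = {s0}
|Sat(AG (b ∧ q))| = |{s0}| = 1.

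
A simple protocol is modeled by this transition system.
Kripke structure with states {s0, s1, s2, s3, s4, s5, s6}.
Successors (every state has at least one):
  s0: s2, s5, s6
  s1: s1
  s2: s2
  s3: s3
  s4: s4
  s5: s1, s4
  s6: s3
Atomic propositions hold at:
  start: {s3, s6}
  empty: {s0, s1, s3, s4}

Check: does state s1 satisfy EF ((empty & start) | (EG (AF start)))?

No

Sat(empty & start) = {s3}
AF start: least fixpoint, start Z0 = {s3, s6}, add states with every successor in Z. Already a fixed point.
Sat(AF start) = {s3, s6}
EG (AF start): greatest fixpoint, start Z0 = {s3, s6}, keep only states in Sat with some successor in Z. Already a fixed point.
Sat(EG (AF start)) = {s3, s6}
Sat((empty & start) | (EG (AF start))) = {s3, s6}
EF ((empty & start) | (EG (AF start))): least fixpoint, start Z0 = {s3, s6}, add states with some successor in Z. Z1 = {s0, s3, s6}; fixed.
Sat(EF ((empty & start) | (EG (AF start)))) = {s0, s3, s6}
s1 ∉ Sat(EF ((empty & start) | (EG (AF start)))) = {s0, s3, s6}, so the formula does not hold at s1.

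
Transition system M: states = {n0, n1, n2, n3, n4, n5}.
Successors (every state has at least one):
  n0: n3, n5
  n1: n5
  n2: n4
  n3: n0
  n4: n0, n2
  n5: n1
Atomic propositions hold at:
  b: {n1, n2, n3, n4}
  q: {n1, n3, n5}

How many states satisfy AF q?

4

AF q: least fixpoint, start Z0 = {n1, n3, n5}, add states with every successor in Z. Z1 = {n0, n1, n3, n5}; fixed.
Sat(AF q) = {n0, n1, n3, n5}
|Sat(AF q)| = |{n0, n1, n3, n5}| = 4.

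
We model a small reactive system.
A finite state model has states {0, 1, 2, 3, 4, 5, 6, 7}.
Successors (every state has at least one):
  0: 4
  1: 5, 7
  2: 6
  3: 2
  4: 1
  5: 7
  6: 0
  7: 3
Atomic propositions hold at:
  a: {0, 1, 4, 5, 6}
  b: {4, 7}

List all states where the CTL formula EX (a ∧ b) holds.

{0}

Sat(a ∧ b) = {4}
Sat(EX (a ∧ b)) = {s : some successor in {4}} = {0}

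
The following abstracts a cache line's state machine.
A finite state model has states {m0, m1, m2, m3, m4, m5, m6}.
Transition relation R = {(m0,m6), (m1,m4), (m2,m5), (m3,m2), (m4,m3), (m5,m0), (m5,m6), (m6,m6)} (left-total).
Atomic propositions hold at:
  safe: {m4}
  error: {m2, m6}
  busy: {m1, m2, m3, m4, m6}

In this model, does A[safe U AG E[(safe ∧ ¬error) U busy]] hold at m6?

Yes

Sat(¬error) = {m0, m1, m3, m4, m5}
Sat(safe ∧ ¬error) = {m4}
E[(safe ∧ ¬error) U busy]: least fixpoint, start Z0 = Sat(busy) = {m1, m2, m3, m4, m6}, add states in Sat(safe ∧ ¬error) with some successor in Z. Already a fixed point.
Sat(E[(safe ∧ ¬error) U busy]) = {m1, m2, m3, m4, m6}
AG E[(safe ∧ ¬error) U busy]: greatest fixpoint, start Z0 = {m1, m2, m3, m4, m6}, keep only states in Sat with every successor in Z. Z1 = {m1, m3, m4, m6}; Z2 = {m1, m4, m6}; Z3 = {m1, m6}; Z4 = {m6}; fixed.
Sat(AG E[(safe ∧ ¬error) U busy]) = {m6}
A[safe U AG E[(safe ∧ ¬error) U busy]]: least fixpoint, start Z0 = Sat(AG E[(safe ∧ ¬error) U busy]) = {m6}, add states in Sat(safe) with every successor in Z. Already a fixed point.
Sat(A[safe U AG E[(safe ∧ ¬error) U busy]]) = {m6}
m6 ∈ Sat(A[safe U AG E[(safe ∧ ¬error) U busy]]) = {m6}, so the formula holds at m6.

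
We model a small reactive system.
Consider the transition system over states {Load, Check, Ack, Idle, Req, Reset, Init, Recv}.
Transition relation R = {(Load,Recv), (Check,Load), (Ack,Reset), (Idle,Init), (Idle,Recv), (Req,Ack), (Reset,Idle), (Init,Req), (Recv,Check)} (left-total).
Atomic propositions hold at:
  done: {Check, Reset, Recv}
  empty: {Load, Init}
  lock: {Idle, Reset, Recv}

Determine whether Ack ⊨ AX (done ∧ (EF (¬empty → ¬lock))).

Yes

Sat(¬empty) = {Check, Ack, Idle, Req, Reset, Recv}
Sat(¬lock) = {Load, Check, Ack, Req, Init}
Sat(¬empty → ¬lock) = {Load, Check, Ack, Req, Init}
EF (¬empty → ¬lock): least fixpoint, start Z0 = {Load, Check, Ack, Req, Init}, add states with some successor in Z. Z1 = {Load, Check, Ack, Idle, Req, Init, Recv}; Z2 = {Load, Check, Ack, Idle, Req, Reset, Init, Recv}; fixed.
Sat(EF (¬empty → ¬lock)) = {Load, Check, Ack, Idle, Req, Reset, Init, Recv}
Sat(done ∧ (EF (¬empty → ¬lock))) = {Check, Reset, Recv}
Sat(AX (done ∧ (EF (¬empty → ¬lock)))) = {s : every successor in {Check, Reset, Recv}} = {Load, Ack, Recv}
Ack ∈ Sat(AX (done ∧ (EF (¬empty → ¬lock)))) = {Load, Ack, Recv}, so the formula holds at Ack.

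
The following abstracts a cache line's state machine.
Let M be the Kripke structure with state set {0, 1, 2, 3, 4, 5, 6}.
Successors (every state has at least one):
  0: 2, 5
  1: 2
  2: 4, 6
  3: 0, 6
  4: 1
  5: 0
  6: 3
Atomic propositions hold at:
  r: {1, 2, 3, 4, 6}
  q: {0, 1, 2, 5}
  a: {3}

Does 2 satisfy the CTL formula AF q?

Yes

AF q: least fixpoint, start Z0 = {0, 1, 2, 5}, add states with every successor in Z. Z1 = {0, 1, 2, 4, 5}; fixed.
Sat(AF q) = {0, 1, 2, 4, 5}
2 ∈ Sat(AF q) = {0, 1, 2, 4, 5}, so the formula holds at 2.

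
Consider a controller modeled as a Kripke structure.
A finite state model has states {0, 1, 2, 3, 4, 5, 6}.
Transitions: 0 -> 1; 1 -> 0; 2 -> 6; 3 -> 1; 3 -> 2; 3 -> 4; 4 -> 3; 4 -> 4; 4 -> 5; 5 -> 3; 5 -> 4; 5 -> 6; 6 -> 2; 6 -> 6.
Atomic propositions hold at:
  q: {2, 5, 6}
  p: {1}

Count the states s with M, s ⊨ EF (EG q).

EG q: greatest fixpoint, start Z0 = {2, 5, 6}, keep only states in Sat with some successor in Z. Already a fixed point.
Sat(EG q) = {2, 5, 6}
EF (EG q): least fixpoint, start Z0 = {2, 5, 6}, add states with some successor in Z. Z1 = {2, 3, 4, 5, 6}; fixed.
Sat(EF (EG q)) = {2, 3, 4, 5, 6}
|Sat(EF (EG q))| = |{2, 3, 4, 5, 6}| = 5.

5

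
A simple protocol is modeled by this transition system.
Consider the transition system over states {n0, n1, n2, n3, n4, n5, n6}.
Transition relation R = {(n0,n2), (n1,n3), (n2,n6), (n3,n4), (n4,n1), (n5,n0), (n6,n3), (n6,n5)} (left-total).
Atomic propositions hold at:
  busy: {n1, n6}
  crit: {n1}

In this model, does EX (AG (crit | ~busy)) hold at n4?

Yes

Sat(~busy) = {n0, n2, n3, n4, n5}
Sat(crit | ~busy) = {n0, n1, n2, n3, n4, n5}
AG (crit | ~busy): greatest fixpoint, start Z0 = {n0, n1, n2, n3, n4, n5}, keep only states in Sat with every successor in Z. Z1 = {n0, n1, n3, n4, n5}; Z2 = {n1, n3, n4, n5}; Z3 = {n1, n3, n4}; fixed.
Sat(AG (crit | ~busy)) = {n1, n3, n4}
Sat(EX (AG (crit | ~busy))) = {s : some successor in {n1, n3, n4}} = {n1, n3, n4, n6}
n4 ∈ Sat(EX (AG (crit | ~busy))) = {n1, n3, n4, n6}, so the formula holds at n4.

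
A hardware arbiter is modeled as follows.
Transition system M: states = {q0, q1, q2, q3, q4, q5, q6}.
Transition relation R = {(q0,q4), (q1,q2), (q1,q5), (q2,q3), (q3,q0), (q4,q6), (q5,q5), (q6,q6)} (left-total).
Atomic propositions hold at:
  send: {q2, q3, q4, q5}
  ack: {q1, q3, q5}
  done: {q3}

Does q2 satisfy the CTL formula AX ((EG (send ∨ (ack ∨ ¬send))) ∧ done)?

Sat(¬send) = {q0, q1, q6}
Sat(ack ∨ ¬send) = {q0, q1, q3, q5, q6}
Sat(send ∨ (ack ∨ ¬send)) = {q0, q1, q2, q3, q4, q5, q6}
EG (send ∨ (ack ∨ ¬send)): greatest fixpoint, start Z0 = {q0, q1, q2, q3, q4, q5, q6}, keep only states in Sat with some successor in Z. Already a fixed point.
Sat(EG (send ∨ (ack ∨ ¬send))) = {q0, q1, q2, q3, q4, q5, q6}
Sat((EG (send ∨ (ack ∨ ¬send))) ∧ done) = {q3}
Sat(AX ((EG (send ∨ (ack ∨ ¬send))) ∧ done)) = {s : every successor in {q3}} = {q2}
q2 ∈ Sat(AX ((EG (send ∨ (ack ∨ ¬send))) ∧ done)) = {q2}, so the formula holds at q2.

Yes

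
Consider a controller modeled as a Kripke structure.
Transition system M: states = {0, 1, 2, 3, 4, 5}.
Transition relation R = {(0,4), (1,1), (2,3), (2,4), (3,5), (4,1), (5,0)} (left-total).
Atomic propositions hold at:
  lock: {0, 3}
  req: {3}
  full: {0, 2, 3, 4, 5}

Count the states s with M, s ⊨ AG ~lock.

2

Sat(~lock) = {1, 2, 4, 5}
AG ~lock: greatest fixpoint, start Z0 = {1, 2, 4, 5}, keep only states in Sat with every successor in Z. Z1 = {1, 4}; fixed.
Sat(AG ~lock) = {1, 4}
|Sat(AG ~lock)| = |{1, 4}| = 2.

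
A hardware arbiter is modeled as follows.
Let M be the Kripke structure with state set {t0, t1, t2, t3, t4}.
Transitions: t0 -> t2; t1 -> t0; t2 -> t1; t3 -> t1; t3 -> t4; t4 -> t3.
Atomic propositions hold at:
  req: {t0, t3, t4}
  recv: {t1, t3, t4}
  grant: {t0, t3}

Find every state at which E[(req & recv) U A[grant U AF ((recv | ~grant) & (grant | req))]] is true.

{t3, t4}

Sat(req & recv) = {t3, t4}
Sat(~grant) = {t1, t2, t4}
Sat(recv | ~grant) = {t1, t2, t3, t4}
Sat(grant | req) = {t0, t3, t4}
Sat((recv | ~grant) & (grant | req)) = {t3, t4}
AF ((recv | ~grant) & (grant | req)): least fixpoint, start Z0 = {t3, t4}, add states with every successor in Z. Already a fixed point.
Sat(AF ((recv | ~grant) & (grant | req))) = {t3, t4}
A[grant U AF ((recv | ~grant) & (grant | req))]: least fixpoint, start Z0 = Sat(AF ((recv | ~grant) & (grant | req))) = {t3, t4}, add states in Sat(grant) with every successor in Z. Already a fixed point.
Sat(A[grant U AF ((recv | ~grant) & (grant | req))]) = {t3, t4}
E[(req & recv) U A[grant U AF ((recv | ~grant) & (grant | req))]]: least fixpoint, start Z0 = Sat(A[grant U AF ((recv | ~grant) & (grant | req))]) = {t3, t4}, add states in Sat(req & recv) with some successor in Z. Already a fixed point.
Sat(E[(req & recv) U A[grant U AF ((recv | ~grant) & (grant | req))]]) = {t3, t4}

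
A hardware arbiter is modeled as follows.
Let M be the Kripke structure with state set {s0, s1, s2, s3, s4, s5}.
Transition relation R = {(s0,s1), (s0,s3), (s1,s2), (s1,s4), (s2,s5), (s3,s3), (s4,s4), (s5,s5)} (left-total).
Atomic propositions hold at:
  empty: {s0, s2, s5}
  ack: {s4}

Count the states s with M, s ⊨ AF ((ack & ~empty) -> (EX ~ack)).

5

Sat(~empty) = {s1, s3, s4}
Sat(ack & ~empty) = {s4}
Sat(~ack) = {s0, s1, s2, s3, s5}
Sat(EX ~ack) = {s : some successor in {s0, s1, s2, s3, s5}} = {s0, s1, s2, s3, s5}
Sat((ack & ~empty) -> (EX ~ack)) = {s0, s1, s2, s3, s5}
AF ((ack & ~empty) -> (EX ~ack)): least fixpoint, start Z0 = {s0, s1, s2, s3, s5}, add states with every successor in Z. Already a fixed point.
Sat(AF ((ack & ~empty) -> (EX ~ack))) = {s0, s1, s2, s3, s5}
|Sat(AF ((ack & ~empty) -> (EX ~ack)))| = |{s0, s1, s2, s3, s5}| = 5.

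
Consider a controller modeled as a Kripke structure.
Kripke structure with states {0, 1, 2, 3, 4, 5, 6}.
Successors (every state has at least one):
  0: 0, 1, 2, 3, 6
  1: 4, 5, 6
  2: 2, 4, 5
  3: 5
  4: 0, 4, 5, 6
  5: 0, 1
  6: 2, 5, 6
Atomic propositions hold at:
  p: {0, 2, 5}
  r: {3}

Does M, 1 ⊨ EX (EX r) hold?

Sat(EX r) = {s : some successor in {3}} = {0}
Sat(EX (EX r)) = {s : some successor in {0}} = {0, 4, 5}
1 ∉ Sat(EX (EX r)) = {0, 4, 5}, so the formula does not hold at 1.

No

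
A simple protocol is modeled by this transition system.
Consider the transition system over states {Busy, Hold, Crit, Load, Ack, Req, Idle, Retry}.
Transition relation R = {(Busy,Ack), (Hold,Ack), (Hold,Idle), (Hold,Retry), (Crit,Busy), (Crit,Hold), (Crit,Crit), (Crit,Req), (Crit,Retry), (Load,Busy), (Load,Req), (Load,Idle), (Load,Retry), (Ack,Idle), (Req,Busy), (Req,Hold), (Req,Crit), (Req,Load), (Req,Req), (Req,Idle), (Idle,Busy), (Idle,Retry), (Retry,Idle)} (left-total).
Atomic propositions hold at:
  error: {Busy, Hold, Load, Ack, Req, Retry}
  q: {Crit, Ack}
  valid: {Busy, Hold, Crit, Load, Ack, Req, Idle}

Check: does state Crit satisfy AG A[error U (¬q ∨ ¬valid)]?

Sat(¬q) = {Busy, Hold, Load, Req, Idle, Retry}
Sat(¬valid) = {Retry}
Sat(¬q ∨ ¬valid) = {Busy, Hold, Load, Req, Idle, Retry}
A[error U (¬q ∨ ¬valid)]: least fixpoint, start Z0 = Sat((¬q ∨ ¬valid)) = {Busy, Hold, Load, Req, Idle, Retry}, add states in Sat(error) with every successor in Z. Z1 = {Busy, Hold, Load, Ack, Req, Idle, Retry}; fixed.
Sat(A[error U (¬q ∨ ¬valid)]) = {Busy, Hold, Load, Ack, Req, Idle, Retry}
AG A[error U (¬q ∨ ¬valid)]: greatest fixpoint, start Z0 = {Busy, Hold, Load, Ack, Req, Idle, Retry}, keep only states in Sat with every successor in Z. Z1 = {Busy, Hold, Load, Ack, Idle, Retry}; Z2 = {Busy, Hold, Ack, Idle, Retry}; fixed.
Sat(AG A[error U (¬q ∨ ¬valid)]) = {Busy, Hold, Ack, Idle, Retry}
Crit ∉ Sat(AG A[error U (¬q ∨ ¬valid)]) = {Busy, Hold, Ack, Idle, Retry}, so the formula does not hold at Crit.

No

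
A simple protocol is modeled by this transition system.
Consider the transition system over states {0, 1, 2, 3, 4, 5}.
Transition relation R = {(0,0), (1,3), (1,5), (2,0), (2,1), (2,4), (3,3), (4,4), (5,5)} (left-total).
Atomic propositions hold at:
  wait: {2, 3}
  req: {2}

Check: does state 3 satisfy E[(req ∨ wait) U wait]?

Yes

Sat(req ∨ wait) = {2, 3}
E[(req ∨ wait) U wait]: least fixpoint, start Z0 = Sat(wait) = {2, 3}, add states in Sat(req ∨ wait) with some successor in Z. Already a fixed point.
Sat(E[(req ∨ wait) U wait]) = {2, 3}
3 ∈ Sat(E[(req ∨ wait) U wait]) = {2, 3}, so the formula holds at 3.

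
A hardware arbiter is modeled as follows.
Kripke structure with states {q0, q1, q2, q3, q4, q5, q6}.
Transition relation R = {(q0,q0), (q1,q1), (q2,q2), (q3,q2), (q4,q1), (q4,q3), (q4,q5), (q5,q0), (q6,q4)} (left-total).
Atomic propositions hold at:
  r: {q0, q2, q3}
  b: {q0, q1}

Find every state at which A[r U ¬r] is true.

Sat(¬r) = {q1, q4, q5, q6}
A[r U ¬r]: least fixpoint, start Z0 = Sat(¬r) = {q1, q4, q5, q6}, add states in Sat(r) with every successor in Z. Already a fixed point.
Sat(A[r U ¬r]) = {q1, q4, q5, q6}

{q1, q4, q5, q6}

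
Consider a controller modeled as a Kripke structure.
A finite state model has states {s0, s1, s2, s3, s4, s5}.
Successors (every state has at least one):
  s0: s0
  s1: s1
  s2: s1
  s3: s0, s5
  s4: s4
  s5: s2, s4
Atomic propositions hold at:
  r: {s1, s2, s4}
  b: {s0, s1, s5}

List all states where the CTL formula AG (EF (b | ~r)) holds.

{s0, s1, s2}

Sat(~r) = {s0, s3, s5}
Sat(b | ~r) = {s0, s1, s3, s5}
EF (b | ~r): least fixpoint, start Z0 = {s0, s1, s3, s5}, add states with some successor in Z. Z1 = {s0, s1, s2, s3, s5}; fixed.
Sat(EF (b | ~r)) = {s0, s1, s2, s3, s5}
AG (EF (b | ~r)): greatest fixpoint, start Z0 = {s0, s1, s2, s3, s5}, keep only states in Sat with every successor in Z. Z1 = {s0, s1, s2, s3}; Z2 = {s0, s1, s2}; fixed.
Sat(AG (EF (b | ~r))) = {s0, s1, s2}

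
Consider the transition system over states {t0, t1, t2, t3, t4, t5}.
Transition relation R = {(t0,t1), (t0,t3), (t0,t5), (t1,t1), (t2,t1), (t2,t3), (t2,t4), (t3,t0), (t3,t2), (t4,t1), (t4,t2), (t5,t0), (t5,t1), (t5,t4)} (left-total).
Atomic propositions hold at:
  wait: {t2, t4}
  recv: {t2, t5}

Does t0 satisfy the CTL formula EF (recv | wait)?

Yes

Sat(recv | wait) = {t2, t4, t5}
EF (recv | wait): least fixpoint, start Z0 = {t2, t4, t5}, add states with some successor in Z. Z1 = {t0, t2, t3, t4, t5}; fixed.
Sat(EF (recv | wait)) = {t0, t2, t3, t4, t5}
t0 ∈ Sat(EF (recv | wait)) = {t0, t2, t3, t4, t5}, so the formula holds at t0.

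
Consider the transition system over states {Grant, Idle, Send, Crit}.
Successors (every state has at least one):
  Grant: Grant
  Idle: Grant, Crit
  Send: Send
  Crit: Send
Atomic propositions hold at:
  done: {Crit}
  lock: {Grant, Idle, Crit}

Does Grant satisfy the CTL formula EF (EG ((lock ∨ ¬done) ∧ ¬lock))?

Sat(¬done) = {Grant, Idle, Send}
Sat(lock ∨ ¬done) = {Grant, Idle, Send, Crit}
Sat(¬lock) = {Send}
Sat((lock ∨ ¬done) ∧ ¬lock) = {Send}
EG ((lock ∨ ¬done) ∧ ¬lock): greatest fixpoint, start Z0 = {Send}, keep only states in Sat with some successor in Z. Already a fixed point.
Sat(EG ((lock ∨ ¬done) ∧ ¬lock)) = {Send}
EF (EG ((lock ∨ ¬done) ∧ ¬lock)): least fixpoint, start Z0 = {Send}, add states with some successor in Z. Z1 = {Send, Crit}; Z2 = {Idle, Send, Crit}; fixed.
Sat(EF (EG ((lock ∨ ¬done) ∧ ¬lock))) = {Idle, Send, Crit}
Grant ∉ Sat(EF (EG ((lock ∨ ¬done) ∧ ¬lock))) = {Idle, Send, Crit}, so the formula does not hold at Grant.

No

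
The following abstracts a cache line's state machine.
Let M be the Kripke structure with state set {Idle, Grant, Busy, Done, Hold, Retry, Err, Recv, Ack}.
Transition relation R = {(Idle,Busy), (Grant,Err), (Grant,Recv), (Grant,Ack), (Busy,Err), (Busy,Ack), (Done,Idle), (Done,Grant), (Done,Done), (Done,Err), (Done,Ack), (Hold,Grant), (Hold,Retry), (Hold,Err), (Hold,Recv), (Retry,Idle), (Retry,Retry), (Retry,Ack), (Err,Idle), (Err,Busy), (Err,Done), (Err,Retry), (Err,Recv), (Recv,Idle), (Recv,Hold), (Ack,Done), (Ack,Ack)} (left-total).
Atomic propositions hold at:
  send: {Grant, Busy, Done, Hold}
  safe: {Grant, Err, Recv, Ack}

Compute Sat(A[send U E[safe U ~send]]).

{Idle, Grant, Busy, Hold, Retry, Err, Recv, Ack}

Sat(~send) = {Idle, Retry, Err, Recv, Ack}
E[safe U ~send]: least fixpoint, start Z0 = Sat(~send) = {Idle, Retry, Err, Recv, Ack}, add states in Sat(safe) with some successor in Z. Z1 = {Idle, Grant, Retry, Err, Recv, Ack}; fixed.
Sat(E[safe U ~send]) = {Idle, Grant, Retry, Err, Recv, Ack}
A[send U E[safe U ~send]]: least fixpoint, start Z0 = Sat(E[safe U ~send]) = {Idle, Grant, Retry, Err, Recv, Ack}, add states in Sat(send) with every successor in Z. Z1 = {Idle, Grant, Busy, Hold, Retry, Err, Recv, Ack}; fixed.
Sat(A[send U E[safe U ~send]]) = {Idle, Grant, Busy, Hold, Retry, Err, Recv, Ack}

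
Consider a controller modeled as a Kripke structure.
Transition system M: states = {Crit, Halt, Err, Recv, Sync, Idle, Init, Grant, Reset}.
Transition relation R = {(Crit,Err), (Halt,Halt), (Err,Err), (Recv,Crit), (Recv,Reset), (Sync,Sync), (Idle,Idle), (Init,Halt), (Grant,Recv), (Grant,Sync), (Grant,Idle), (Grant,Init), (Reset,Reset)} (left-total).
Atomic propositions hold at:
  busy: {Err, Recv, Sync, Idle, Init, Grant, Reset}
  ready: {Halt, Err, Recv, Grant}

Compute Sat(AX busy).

{Crit, Err, Sync, Idle, Grant, Reset}

Sat(AX busy) = {s : every successor in {Err, Recv, Sync, Idle, Init, Grant, Reset}} = {Crit, Err, Sync, Idle, Grant, Reset}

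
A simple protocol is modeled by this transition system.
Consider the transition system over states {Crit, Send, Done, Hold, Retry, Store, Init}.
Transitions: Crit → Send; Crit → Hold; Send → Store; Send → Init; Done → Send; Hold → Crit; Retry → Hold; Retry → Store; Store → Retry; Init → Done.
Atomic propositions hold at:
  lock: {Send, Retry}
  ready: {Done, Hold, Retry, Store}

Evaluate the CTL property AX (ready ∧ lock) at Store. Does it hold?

Sat(ready ∧ lock) = {Retry}
Sat(AX (ready ∧ lock)) = {s : every successor in {Retry}} = {Store}
Store ∈ Sat(AX (ready ∧ lock)) = {Store}, so the formula holds at Store.

Yes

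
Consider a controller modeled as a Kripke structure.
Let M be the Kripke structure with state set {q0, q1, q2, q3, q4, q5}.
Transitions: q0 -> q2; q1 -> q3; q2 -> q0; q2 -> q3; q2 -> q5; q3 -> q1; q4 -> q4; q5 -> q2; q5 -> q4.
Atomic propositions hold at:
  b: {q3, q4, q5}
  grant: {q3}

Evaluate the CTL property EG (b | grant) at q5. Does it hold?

Yes

Sat(b | grant) = {q3, q4, q5}
EG (b | grant): greatest fixpoint, start Z0 = {q3, q4, q5}, keep only states in Sat with some successor in Z. Z1 = {q4, q5}; fixed.
Sat(EG (b | grant)) = {q4, q5}
q5 ∈ Sat(EG (b | grant)) = {q4, q5}, so the formula holds at q5.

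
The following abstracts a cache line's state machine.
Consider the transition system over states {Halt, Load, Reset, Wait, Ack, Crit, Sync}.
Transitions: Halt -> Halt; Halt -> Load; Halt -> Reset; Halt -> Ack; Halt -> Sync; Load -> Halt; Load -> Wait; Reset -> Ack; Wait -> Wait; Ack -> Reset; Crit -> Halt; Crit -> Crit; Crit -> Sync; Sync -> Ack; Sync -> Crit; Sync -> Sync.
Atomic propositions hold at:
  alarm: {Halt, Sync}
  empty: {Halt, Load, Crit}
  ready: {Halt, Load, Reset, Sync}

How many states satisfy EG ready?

EG ready: greatest fixpoint, start Z0 = {Halt, Load, Reset, Sync}, keep only states in Sat with some successor in Z. Z1 = {Halt, Load, Sync}; fixed.
Sat(EG ready) = {Halt, Load, Sync}
|Sat(EG ready)| = |{Halt, Load, Sync}| = 3.

3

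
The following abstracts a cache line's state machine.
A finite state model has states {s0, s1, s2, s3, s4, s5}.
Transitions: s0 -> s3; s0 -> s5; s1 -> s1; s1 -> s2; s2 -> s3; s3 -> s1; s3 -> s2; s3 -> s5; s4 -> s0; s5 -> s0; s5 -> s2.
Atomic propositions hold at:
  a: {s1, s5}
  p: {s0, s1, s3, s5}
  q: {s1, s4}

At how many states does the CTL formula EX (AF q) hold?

2

AF q: least fixpoint, start Z0 = {s1, s4}, add states with every successor in Z. Already a fixed point.
Sat(AF q) = {s1, s4}
Sat(EX (AF q)) = {s : some successor in {s1, s4}} = {s1, s3}
|Sat(EX (AF q))| = |{s1, s3}| = 2.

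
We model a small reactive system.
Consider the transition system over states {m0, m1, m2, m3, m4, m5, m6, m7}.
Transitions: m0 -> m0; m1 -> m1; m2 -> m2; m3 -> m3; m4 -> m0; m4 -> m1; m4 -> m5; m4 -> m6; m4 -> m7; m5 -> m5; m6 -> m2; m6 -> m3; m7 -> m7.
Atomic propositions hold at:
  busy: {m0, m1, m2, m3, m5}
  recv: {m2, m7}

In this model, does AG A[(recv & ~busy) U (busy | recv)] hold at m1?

Yes

Sat(~busy) = {m4, m6, m7}
Sat(recv & ~busy) = {m7}
Sat(busy | recv) = {m0, m1, m2, m3, m5, m7}
A[(recv & ~busy) U (busy | recv)]: least fixpoint, start Z0 = Sat((busy | recv)) = {m0, m1, m2, m3, m5, m7}, add states in Sat(recv & ~busy) with every successor in Z. Already a fixed point.
Sat(A[(recv & ~busy) U (busy | recv)]) = {m0, m1, m2, m3, m5, m7}
AG A[(recv & ~busy) U (busy | recv)]: greatest fixpoint, start Z0 = {m0, m1, m2, m3, m5, m7}, keep only states in Sat with every successor in Z. Already a fixed point.
Sat(AG A[(recv & ~busy) U (busy | recv)]) = {m0, m1, m2, m3, m5, m7}
m1 ∈ Sat(AG A[(recv & ~busy) U (busy | recv)]) = {m0, m1, m2, m3, m5, m7}, so the formula holds at m1.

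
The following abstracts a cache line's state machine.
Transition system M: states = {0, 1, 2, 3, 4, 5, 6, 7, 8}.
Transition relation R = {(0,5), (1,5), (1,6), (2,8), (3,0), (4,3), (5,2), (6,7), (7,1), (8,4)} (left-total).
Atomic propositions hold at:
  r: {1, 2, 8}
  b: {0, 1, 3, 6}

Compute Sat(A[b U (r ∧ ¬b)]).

Sat(¬b) = {2, 4, 5, 7, 8}
Sat(r ∧ ¬b) = {2, 8}
A[b U (r ∧ ¬b)]: least fixpoint, start Z0 = Sat((r ∧ ¬b)) = {2, 8}, add states in Sat(b) with every successor in Z. Already a fixed point.
Sat(A[b U (r ∧ ¬b)]) = {2, 8}

{2, 8}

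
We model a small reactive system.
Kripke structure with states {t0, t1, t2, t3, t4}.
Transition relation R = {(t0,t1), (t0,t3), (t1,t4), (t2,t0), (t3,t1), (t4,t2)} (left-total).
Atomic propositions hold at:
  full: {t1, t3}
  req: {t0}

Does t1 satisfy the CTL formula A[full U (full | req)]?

Yes

Sat(full | req) = {t0, t1, t3}
A[full U (full | req)]: least fixpoint, start Z0 = Sat((full | req)) = {t0, t1, t3}, add states in Sat(full) with every successor in Z. Already a fixed point.
Sat(A[full U (full | req)]) = {t0, t1, t3}
t1 ∈ Sat(A[full U (full | req)]) = {t0, t1, t3}, so the formula holds at t1.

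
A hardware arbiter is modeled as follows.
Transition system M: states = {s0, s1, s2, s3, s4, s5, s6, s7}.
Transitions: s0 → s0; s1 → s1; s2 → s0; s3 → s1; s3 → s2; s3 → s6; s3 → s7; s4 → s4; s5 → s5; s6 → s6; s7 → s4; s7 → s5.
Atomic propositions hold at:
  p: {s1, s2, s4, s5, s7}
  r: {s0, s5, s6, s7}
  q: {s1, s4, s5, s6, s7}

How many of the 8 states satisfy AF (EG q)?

5

EG q: greatest fixpoint, start Z0 = {s1, s4, s5, s6, s7}, keep only states in Sat with some successor in Z. Already a fixed point.
Sat(EG q) = {s1, s4, s5, s6, s7}
AF (EG q): least fixpoint, start Z0 = {s1, s4, s5, s6, s7}, add states with every successor in Z. Already a fixed point.
Sat(AF (EG q)) = {s1, s4, s5, s6, s7}
|Sat(AF (EG q))| = |{s1, s4, s5, s6, s7}| = 5.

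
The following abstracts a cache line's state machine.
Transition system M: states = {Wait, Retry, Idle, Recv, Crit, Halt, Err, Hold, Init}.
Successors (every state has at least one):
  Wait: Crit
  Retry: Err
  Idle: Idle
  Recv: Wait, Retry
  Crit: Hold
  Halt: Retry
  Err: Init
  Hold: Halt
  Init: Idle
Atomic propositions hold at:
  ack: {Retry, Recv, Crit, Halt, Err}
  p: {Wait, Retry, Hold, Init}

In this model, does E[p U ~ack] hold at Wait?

Sat(~ack) = {Wait, Idle, Hold, Init}
E[p U ~ack]: least fixpoint, start Z0 = Sat(~ack) = {Wait, Idle, Hold, Init}, add states in Sat(p) with some successor in Z. Already a fixed point.
Sat(E[p U ~ack]) = {Wait, Idle, Hold, Init}
Wait ∈ Sat(E[p U ~ack]) = {Wait, Idle, Hold, Init}, so the formula holds at Wait.

Yes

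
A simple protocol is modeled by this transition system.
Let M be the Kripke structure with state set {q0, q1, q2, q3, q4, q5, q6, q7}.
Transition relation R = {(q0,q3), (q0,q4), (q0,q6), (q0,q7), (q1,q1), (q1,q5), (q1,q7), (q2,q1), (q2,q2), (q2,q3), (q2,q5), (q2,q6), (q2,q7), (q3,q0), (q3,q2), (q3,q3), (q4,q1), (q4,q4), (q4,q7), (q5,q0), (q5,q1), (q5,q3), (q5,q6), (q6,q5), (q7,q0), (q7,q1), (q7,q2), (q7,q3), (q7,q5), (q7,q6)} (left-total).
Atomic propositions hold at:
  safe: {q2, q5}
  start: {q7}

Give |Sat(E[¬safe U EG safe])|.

Sat(¬safe) = {q0, q1, q3, q4, q6, q7}
EG safe: greatest fixpoint, start Z0 = {q2, q5}, keep only states in Sat with some successor in Z. Z1 = {q2}; fixed.
Sat(EG safe) = {q2}
E[¬safe U EG safe]: least fixpoint, start Z0 = Sat(EG safe) = {q2}, add states in Sat(¬safe) with some successor in Z. Z1 = {q2, q3, q7}; Z2 = {q0, q1, q2, q3, q4, q7}; fixed.
Sat(E[¬safe U EG safe]) = {q0, q1, q2, q3, q4, q7}
|Sat(E[¬safe U EG safe])| = |{q0, q1, q2, q3, q4, q7}| = 6.

6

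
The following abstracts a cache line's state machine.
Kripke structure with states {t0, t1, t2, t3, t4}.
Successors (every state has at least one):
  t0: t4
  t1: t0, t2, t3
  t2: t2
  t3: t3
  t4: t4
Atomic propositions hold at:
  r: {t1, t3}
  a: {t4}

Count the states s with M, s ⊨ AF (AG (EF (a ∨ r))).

3

Sat(a ∨ r) = {t1, t3, t4}
EF (a ∨ r): least fixpoint, start Z0 = {t1, t3, t4}, add states with some successor in Z. Z1 = {t0, t1, t3, t4}; fixed.
Sat(EF (a ∨ r)) = {t0, t1, t3, t4}
AG (EF (a ∨ r)): greatest fixpoint, start Z0 = {t0, t1, t3, t4}, keep only states in Sat with every successor in Z. Z1 = {t0, t3, t4}; fixed.
Sat(AG (EF (a ∨ r))) = {t0, t3, t4}
AF (AG (EF (a ∨ r))): least fixpoint, start Z0 = {t0, t3, t4}, add states with every successor in Z. Already a fixed point.
Sat(AF (AG (EF (a ∨ r)))) = {t0, t3, t4}
|Sat(AF (AG (EF (a ∨ r))))| = |{t0, t3, t4}| = 3.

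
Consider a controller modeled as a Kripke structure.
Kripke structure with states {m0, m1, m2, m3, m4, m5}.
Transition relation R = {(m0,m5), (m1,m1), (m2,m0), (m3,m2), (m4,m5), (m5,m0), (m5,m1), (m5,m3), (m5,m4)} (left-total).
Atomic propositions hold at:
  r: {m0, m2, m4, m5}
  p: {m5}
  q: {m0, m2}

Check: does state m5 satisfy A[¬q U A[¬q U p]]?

Yes

Sat(¬q) = {m1, m3, m4, m5}
A[¬q U p]: least fixpoint, start Z0 = Sat(p) = {m5}, add states in Sat(¬q) with every successor in Z. Z1 = {m4, m5}; fixed.
Sat(A[¬q U p]) = {m4, m5}
A[¬q U A[¬q U p]]: least fixpoint, start Z0 = Sat(A[¬q U p]) = {m4, m5}, add states in Sat(¬q) with every successor in Z. Already a fixed point.
Sat(A[¬q U A[¬q U p]]) = {m4, m5}
m5 ∈ Sat(A[¬q U A[¬q U p]]) = {m4, m5}, so the formula holds at m5.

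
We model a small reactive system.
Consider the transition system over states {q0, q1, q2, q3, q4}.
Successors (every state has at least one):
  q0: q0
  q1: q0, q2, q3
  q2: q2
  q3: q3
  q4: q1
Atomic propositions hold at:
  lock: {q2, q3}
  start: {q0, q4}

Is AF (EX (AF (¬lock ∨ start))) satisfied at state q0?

Sat(¬lock) = {q0, q1, q4}
Sat(¬lock ∨ start) = {q0, q1, q4}
AF (¬lock ∨ start): least fixpoint, start Z0 = {q0, q1, q4}, add states with every successor in Z. Already a fixed point.
Sat(AF (¬lock ∨ start)) = {q0, q1, q4}
Sat(EX (AF (¬lock ∨ start))) = {s : some successor in {q0, q1, q4}} = {q0, q1, q4}
AF (EX (AF (¬lock ∨ start))): least fixpoint, start Z0 = {q0, q1, q4}, add states with every successor in Z. Already a fixed point.
Sat(AF (EX (AF (¬lock ∨ start)))) = {q0, q1, q4}
q0 ∈ Sat(AF (EX (AF (¬lock ∨ start)))) = {q0, q1, q4}, so the formula holds at q0.

Yes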